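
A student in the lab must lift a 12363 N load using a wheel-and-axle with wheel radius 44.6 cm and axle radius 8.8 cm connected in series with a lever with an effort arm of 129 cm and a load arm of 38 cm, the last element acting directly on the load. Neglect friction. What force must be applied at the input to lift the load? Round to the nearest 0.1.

718.6 N

Wheel-and-axle MA = R/r = 44.6/8.8 = 5.0682.
Lever MA = effort arm / load arm = 129/38 = 3.3947.
Combined ideal MA = 5.0682 × 3.3947 = 17.205.
Effort = load / MA = 12363 / 17.205 = 718.56 N.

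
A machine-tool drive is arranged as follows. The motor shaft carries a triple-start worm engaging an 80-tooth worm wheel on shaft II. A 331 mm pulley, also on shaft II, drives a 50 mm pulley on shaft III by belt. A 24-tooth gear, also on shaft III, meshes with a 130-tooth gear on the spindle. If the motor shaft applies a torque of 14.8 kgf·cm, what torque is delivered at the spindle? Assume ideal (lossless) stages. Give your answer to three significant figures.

Worm: ratio = 80/3 = 26.667; torque at shaft II = 14.8 × 26.667 = 394.67 kgf·cm.
Belt: ratio = 50/331 = 0.15106; torque at shaft III = 394.67 × 0.15106 = 59.617 kgf·cm.
Gear mesh: ratio = 130/24 = 5.4167; torque at the spindle = 59.617 × 5.4167 = 322.93 kgf·cm.

323 kgf·cm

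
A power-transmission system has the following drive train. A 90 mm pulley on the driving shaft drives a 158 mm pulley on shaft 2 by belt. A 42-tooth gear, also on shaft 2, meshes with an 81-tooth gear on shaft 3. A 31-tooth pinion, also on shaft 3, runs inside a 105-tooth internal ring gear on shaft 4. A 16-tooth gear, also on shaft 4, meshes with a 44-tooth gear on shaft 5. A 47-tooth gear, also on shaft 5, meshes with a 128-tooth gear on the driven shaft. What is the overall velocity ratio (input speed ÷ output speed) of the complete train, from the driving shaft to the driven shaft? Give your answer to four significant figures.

85.89

Each stage contributes driven/driver: belt 158/90 = 1.7556, gear mesh 81/42 = 1.9286, internal gear 105/31 = 3.3871, gear mesh 44/16 = 2.75, gear mesh 128/47 = 2.7234.
Overall: 1.7556 × 1.9286 × 3.3871 × 2.75 × 2.7234 = 85.886.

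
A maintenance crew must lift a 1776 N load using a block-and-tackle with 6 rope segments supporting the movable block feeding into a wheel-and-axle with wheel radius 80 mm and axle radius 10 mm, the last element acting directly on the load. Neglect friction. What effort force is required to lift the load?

Block-and-tackle MA = number of supporting rope parts = 6.
Wheel-and-axle MA = R/r = 80/10 = 8.
Combined ideal MA = 6 × 8 = 48.
Effort = load / MA = 1776 / 48 = 37 N.

37 N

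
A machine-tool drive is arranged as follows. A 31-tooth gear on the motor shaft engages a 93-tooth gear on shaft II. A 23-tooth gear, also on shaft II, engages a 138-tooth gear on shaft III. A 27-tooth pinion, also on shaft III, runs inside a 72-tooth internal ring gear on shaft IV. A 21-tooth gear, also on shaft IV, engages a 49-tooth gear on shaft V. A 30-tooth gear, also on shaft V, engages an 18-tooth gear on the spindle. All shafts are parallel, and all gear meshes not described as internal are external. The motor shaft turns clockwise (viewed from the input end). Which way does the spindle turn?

the motor shaft → shaft II: external mesh, 1 reversal → CCW.
shaft II → shaft III: external mesh, 1 reversal → CW.
shaft III → shaft IV: internal mesh, same direction → CW.
shaft IV → shaft V: external mesh, 1 reversal → CCW.
shaft V → the spindle: external mesh, 1 reversal → CW.
4 reversals in total — an even number — so the spindle turns the same way as the motor shaft.

clockwise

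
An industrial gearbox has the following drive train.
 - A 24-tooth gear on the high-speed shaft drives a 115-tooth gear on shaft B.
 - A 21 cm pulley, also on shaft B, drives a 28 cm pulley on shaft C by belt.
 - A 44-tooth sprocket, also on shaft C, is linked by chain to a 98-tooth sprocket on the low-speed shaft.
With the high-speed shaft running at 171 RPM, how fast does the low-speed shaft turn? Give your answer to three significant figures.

12.0 RPM

gear mesh 115/24 = 4.7917 → 171/4.7917 = 35.687 RPM
belt 28/21 = 1.3333 → 35.687/1.3333 = 26.765 RPM
chain 98/44 = 2.2273 → 26.765/2.2273 = 12.017 RPM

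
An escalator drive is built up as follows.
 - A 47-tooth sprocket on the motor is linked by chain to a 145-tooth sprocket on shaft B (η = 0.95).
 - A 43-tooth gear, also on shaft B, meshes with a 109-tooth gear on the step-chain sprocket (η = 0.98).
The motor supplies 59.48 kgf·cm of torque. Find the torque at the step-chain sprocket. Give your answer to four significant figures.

chain 145/47 = 3.0851 → τ = 59.48·3.0851·0.95 = 174.33 kgf·cm
gear mesh 109/43 = 2.5349 → τ = 174.33·2.5349·0.98 = 433.06 kgf·cm

433.1 kgf·cm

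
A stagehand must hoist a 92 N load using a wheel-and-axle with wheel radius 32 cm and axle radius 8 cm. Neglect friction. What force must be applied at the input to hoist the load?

23 N

Wheel-and-axle MA = R/r = 32/8 = 4.
Effort = load / MA = 92 / 4 = 23 N.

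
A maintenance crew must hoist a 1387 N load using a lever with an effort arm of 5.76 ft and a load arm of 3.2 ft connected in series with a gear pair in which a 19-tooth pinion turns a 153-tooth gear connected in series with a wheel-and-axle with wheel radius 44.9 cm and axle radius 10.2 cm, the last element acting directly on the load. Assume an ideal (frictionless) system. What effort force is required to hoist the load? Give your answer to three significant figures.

21.7 N

Lever MA = effort arm / load arm = 5.76/3.2 = 1.8.
Gear pair MA = 153/19 = 8.0526.
Wheel-and-axle MA = R/r = 44.9/10.2 = 4.402.
Combined ideal MA = 1.8 × 8.0526 × 4.402 = 63.805.
Effort = load / MA = 1387 / 63.805 = 21.738 N.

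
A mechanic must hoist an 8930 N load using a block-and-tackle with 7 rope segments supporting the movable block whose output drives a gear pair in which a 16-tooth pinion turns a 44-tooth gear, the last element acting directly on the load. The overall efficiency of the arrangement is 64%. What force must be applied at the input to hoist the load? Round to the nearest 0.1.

Block-and-tackle MA = number of supporting rope parts = 7.
Gear pair MA = 44/16 = 2.75.
Combined ideal MA = 7 × 2.75 = 19.25.
Actual MA = 19.25 × 0.64 = 12.32.
Effort = load / actual MA = 8930 / 12.32 = 724.84 N.

724.8 N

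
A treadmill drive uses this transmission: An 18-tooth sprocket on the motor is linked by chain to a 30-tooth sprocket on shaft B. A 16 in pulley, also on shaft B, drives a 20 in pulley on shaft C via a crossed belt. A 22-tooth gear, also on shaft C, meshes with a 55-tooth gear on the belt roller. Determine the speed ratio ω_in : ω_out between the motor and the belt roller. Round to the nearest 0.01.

Each stage contributes driven/driver: chain 30/18 = 1.6667, belt 20/16 = 1.25, gear mesh 55/22 = 2.5.
Overall: 1.6667 × 1.25 × 2.5 = 5.2083.

5.21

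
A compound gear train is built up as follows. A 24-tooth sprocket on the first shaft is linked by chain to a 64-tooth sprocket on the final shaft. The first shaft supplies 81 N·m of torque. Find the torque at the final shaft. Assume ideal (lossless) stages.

216 N·m

Chain: ratio = 64/24 = 2.6667; torque at the final shaft = 81 × 2.6667 = 216 N·m.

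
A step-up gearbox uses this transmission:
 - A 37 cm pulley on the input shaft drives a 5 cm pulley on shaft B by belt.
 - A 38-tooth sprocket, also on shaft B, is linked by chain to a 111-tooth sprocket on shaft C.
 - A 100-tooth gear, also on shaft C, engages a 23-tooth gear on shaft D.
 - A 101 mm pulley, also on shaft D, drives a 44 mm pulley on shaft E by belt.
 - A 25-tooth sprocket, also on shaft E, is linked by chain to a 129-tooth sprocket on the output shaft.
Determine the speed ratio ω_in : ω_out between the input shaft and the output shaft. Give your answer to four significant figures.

Each stage contributes driven/driver: belt 5/37 = 0.13514, chain 111/38 = 2.9211, gear mesh 23/100 = 0.23, belt 44/101 = 0.43564, chain 129/25 = 5.16.
Overall: 0.13514 × 2.9211 × 0.23 × 0.43564 × 5.16 = 0.20409.

0.2041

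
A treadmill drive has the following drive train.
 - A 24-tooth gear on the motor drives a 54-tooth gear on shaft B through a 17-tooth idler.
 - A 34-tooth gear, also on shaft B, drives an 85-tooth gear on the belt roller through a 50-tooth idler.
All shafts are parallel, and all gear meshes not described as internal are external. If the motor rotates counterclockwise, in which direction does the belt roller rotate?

the motor → shaft B: driver → idler → driven is 2 external meshes, 2 reversals → CCW.
shaft B → the belt roller: driver → idler → driven is 2 external meshes, 2 reversals → CCW.
4 reversals in total — an even number — so the belt roller turns the same way as the motor.

counterclockwise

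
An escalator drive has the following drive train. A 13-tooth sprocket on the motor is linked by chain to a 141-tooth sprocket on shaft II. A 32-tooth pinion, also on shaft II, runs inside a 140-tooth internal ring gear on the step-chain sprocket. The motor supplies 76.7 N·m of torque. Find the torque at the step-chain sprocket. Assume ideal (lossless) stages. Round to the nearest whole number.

3640 N·m

Chain: ratio = 141/13 = 10.846; torque at shaft II = 76.7 × 10.846 = 831.9 N·m.
Internal gear: ratio = 140/32 = 4.375; torque at the step-chain sprocket = 831.9 × 4.375 = 3639.6 N·m.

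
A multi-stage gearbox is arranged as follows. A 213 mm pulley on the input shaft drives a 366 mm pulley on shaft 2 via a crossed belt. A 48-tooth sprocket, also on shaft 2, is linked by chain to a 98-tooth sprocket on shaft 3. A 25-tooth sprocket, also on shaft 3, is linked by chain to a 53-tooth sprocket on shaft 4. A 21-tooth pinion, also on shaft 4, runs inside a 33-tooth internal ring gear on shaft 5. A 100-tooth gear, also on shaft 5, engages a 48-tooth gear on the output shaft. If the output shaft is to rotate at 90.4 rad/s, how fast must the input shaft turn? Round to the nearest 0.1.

Overall ratio R = 1.7183 × 2.0417 × 2.12 × 1.5714 × 0.48 = 5.6099.
Required input speed = output speed × R = 90.4 × 5.6099 = 507.14 rad/s.

507.1 rad/s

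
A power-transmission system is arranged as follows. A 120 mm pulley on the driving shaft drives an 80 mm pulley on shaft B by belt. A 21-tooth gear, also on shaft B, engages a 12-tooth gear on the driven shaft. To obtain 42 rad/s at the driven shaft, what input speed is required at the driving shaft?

Overall ratio R = 0.66667 × 0.57143 = 0.38095.
Required input speed = output speed × R = 42 × 0.38095 = 16 rad/s.

16 rad/s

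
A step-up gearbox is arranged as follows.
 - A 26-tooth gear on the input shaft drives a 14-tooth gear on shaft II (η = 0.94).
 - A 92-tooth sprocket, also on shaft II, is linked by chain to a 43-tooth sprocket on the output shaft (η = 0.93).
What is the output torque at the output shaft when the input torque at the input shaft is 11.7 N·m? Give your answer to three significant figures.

Gear mesh: ratio = 14/26 = 0.53846; torque at shaft II = 11.7 × 0.53846 × 0.94 = 5.922 N·m.
Chain: ratio = 43/92 = 0.46739; torque at the output shaft = 5.922 × 0.46739 × 0.93 = 2.5741 N·m.

2.57 N·m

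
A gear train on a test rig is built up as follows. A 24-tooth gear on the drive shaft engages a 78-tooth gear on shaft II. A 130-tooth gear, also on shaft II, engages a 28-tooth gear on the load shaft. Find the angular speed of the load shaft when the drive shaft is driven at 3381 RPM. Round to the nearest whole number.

4830 RPM

the drive shaft → shaft II (gear mesh, 78/24): 3381 ÷ 3.25 = 1040.3 RPM
shaft II → the load shaft (gear mesh, 28/130): 1040.3 ÷ 0.21538 = 4830 RPM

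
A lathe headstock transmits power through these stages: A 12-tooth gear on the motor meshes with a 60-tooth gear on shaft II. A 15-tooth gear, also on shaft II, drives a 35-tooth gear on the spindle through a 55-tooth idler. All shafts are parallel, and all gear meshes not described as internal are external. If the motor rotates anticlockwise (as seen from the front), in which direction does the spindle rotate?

clockwise

the motor → shaft II: external mesh, 1 reversal → CW.
shaft II → the spindle: driver → idler → driven is 2 external meshes, 2 reversals → CW.
3 reversals in total — an odd number — so the spindle turns opposite to the motor.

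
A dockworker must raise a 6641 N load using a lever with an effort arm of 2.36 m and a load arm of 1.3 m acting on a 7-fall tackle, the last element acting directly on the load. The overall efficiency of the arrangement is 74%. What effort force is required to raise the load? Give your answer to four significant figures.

706.2 N

Lever MA = effort arm / load arm = 2.36/1.3 = 1.8154.
Block-and-tackle MA = number of supporting rope parts = 7.
Combined ideal MA = 1.8154 × 7 = 12.708.
Actual MA = 12.708 × 0.74 = 9.4037.
Effort = load / actual MA = 6641 / 9.4037 = 706.21 N.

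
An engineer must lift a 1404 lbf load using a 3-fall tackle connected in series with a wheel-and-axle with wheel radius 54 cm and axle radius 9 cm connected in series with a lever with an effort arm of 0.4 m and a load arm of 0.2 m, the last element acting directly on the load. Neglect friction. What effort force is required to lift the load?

39 lbf

Block-and-tackle MA = number of supporting rope parts = 3.
Wheel-and-axle MA = R/r = 54/9 = 6.
Lever MA = effort arm / load arm = 0.4/0.2 = 2.
Combined ideal MA = 3 × 6 × 2 = 36.
Effort = load / MA = 1404 / 36 = 39 lbf.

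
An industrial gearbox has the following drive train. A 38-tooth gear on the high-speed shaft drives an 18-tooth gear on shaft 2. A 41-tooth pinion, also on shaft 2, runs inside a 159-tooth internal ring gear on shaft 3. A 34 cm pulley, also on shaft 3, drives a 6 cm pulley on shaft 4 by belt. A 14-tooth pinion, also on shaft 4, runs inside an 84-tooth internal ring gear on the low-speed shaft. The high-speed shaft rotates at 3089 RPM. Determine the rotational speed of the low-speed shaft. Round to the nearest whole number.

1588 RPM

the high-speed shaft → shaft 2 (gear mesh, 18/38): 3089 ÷ 0.47368 = 6521.2 RPM
shaft 2 → shaft 3 (internal gear, 159/41): 6521.2 ÷ 3.878 = 1681.6 RPM
shaft 3 → shaft 4 (belt, 6/34): 1681.6 ÷ 0.17647 = 9528.9 RPM
shaft 4 → the low-speed shaft (internal gear, 84/14): 9528.9 ÷ 6 = 1588.2 RPM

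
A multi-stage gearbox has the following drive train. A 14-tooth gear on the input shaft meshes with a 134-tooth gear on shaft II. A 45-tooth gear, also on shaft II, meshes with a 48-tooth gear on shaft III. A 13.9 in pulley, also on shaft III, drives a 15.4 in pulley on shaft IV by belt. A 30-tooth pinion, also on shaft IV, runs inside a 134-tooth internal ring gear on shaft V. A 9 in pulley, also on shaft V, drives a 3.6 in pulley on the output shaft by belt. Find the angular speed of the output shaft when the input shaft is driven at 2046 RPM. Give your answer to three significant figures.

Gear mesh: ratio = 134/14 = 9.5714, so shaft II turns at 2046 / 9.5714 = 213.76 RPM.
Gear mesh: ratio = 48/45 = 1.0667, so shaft III turns at 213.76 / 1.0667 = 200.4 RPM.
Belt: ratio = 15.4/13.9 = 1.1079, so shaft IV turns at 200.4 / 1.1079 = 180.88 RPM.
Internal gear: ratio = 134/30 = 4.4667, so shaft V turns at 180.88 / 4.4667 = 40.496 RPM.
Belt: ratio = 3.6/9 = 0.4, so the output shaft turns at 40.496 / 0.4 = 101.24 RPM.

101 RPM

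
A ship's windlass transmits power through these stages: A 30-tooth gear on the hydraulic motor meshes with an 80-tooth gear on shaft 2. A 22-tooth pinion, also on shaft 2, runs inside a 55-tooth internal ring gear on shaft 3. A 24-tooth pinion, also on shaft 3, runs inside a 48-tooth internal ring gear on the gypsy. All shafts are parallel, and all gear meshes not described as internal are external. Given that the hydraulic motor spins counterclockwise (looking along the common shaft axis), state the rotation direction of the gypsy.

the hydraulic motor → shaft 2: external mesh, 1 reversal → CW.
shaft 2 → shaft 3: internal mesh, same direction → CW.
shaft 3 → the gypsy: internal mesh, same direction → CW.
1 reversal in total — an odd number — so the gypsy turns opposite to the hydraulic motor.

clockwise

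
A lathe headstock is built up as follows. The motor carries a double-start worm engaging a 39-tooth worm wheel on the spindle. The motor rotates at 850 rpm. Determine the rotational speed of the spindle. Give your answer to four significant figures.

Worm: ratio = 39/2 = 19.5, so the spindle turns at 850 / 19.5 = 43.59 rpm.

43.59 rpm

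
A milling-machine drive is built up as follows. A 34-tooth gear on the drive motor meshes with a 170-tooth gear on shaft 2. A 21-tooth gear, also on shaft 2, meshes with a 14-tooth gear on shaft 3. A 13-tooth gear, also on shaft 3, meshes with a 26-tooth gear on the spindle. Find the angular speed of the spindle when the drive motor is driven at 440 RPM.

the drive motor → shaft 2 (gear mesh, 170/34): 440 ÷ 5 = 88 RPM
shaft 2 → shaft 3 (gear mesh, 14/21): 88 ÷ 0.66667 = 132 RPM
shaft 3 → the spindle (gear mesh, 26/13): 132 ÷ 2 = 66 RPM

66 RPM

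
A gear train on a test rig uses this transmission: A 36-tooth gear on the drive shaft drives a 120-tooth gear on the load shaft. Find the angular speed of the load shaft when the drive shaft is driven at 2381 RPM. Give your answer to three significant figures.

the drive shaft → the load shaft (gear mesh, 120/36): 2381 ÷ 3.3333 = 714.3 RPM

714 RPM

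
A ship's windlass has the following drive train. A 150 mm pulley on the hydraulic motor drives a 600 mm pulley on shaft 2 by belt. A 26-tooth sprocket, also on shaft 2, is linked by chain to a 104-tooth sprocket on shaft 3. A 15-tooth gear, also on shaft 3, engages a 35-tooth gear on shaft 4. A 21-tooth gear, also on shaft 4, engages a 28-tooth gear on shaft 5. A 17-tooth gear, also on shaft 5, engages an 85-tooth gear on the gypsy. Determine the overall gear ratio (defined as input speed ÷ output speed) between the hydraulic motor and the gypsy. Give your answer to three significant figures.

Each stage contributes driven/driver: belt 600/150 = 4, chain 104/26 = 4, gear mesh 35/15 = 2.3333, gear mesh 28/21 = 1.3333, gear mesh 85/17 = 5.
Overall: 4 × 4 × 2.3333 × 1.3333 × 5 = 248.89.

249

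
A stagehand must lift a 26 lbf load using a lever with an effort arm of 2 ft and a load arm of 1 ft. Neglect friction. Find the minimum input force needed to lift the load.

Lever MA = effort arm / load arm = 2/1 = 2.
Effort = load / MA = 26 / 2 = 13 lbf.

13 lbf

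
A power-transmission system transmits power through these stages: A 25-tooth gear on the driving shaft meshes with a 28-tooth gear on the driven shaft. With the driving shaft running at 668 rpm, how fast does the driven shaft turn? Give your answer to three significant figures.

596 rpm

gear mesh 28/25 = 1.12 → 668/1.12 = 596.43 rpm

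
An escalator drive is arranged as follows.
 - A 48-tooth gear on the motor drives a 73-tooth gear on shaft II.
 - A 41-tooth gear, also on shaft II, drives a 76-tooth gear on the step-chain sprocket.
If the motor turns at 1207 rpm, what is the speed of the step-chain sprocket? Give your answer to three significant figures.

428 rpm

the motor → shaft II (gear mesh, 73/48): 1207 ÷ 1.5208 = 793.64 rpm
shaft II → the step-chain sprocket (gear mesh, 76/41): 793.64 ÷ 1.8537 = 428.15 rpm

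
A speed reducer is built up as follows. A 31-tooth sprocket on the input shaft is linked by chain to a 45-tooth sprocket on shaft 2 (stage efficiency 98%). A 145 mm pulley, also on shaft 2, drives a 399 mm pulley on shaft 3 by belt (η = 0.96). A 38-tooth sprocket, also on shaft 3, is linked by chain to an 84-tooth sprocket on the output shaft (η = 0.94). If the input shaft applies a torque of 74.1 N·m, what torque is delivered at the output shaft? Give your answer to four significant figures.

578.6 N·m

After the chain (45/31): 74.1 × 1.4516 × 0.98 = 105.41 N·m
After the belt (399/145): 105.41 × 2.7517 × 0.96 = 278.47 N·m
After the chain (84/38): 278.47 × 2.2105 × 0.94 = 578.62 N·m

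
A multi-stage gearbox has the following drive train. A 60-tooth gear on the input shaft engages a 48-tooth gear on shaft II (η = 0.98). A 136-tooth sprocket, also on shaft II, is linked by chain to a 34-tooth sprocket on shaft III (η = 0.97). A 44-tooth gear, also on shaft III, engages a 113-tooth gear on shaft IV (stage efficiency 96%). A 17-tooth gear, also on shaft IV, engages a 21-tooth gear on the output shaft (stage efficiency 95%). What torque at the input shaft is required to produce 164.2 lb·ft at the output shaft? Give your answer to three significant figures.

Overall ratio R = 0.8 × 0.25 × 2.5682 × 1.2353 = 0.63449; overall efficiency η = 0.98 × 0.97 × 0.96 × 0.95 = 0.8669.
Input torque = output torque / (R × η) = 164.2 / (0.63449 × 0.8669) = 298.51 lb·ft.

299 lb·ft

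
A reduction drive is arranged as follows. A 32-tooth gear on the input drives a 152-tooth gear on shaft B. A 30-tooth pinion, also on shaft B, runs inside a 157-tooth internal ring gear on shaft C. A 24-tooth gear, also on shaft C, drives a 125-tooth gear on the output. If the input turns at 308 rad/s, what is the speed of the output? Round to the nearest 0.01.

Gear mesh: ratio = 152/32 = 4.75, so shaft B turns at 308 / 4.75 = 64.842 rad/s.
Internal gear: ratio = 157/30 = 5.2333, so shaft C turns at 64.842 / 5.2333 = 12.39 rad/s.
Gear mesh: ratio = 125/24 = 5.2083, so the output turns at 12.39 / 5.2083 = 2.3789 rad/s.

2.38 rad/s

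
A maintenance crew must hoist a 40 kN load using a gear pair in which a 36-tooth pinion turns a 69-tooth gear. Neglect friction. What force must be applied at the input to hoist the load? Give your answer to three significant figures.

Gear pair MA = 69/36 = 1.9167.
Effort = load / MA = 40 / 1.9167 = 20.87 kN.

20.9 kN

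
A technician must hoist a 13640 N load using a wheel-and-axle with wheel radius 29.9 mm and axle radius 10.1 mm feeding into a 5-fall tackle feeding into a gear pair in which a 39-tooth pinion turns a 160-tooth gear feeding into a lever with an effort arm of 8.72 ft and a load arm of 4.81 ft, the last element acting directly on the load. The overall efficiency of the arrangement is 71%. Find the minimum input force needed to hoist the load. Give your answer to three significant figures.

175 N

Wheel-and-axle MA = R/r = 29.9/10.1 = 2.9604.
Block-and-tackle MA = number of supporting rope parts = 5.
Gear pair MA = 160/39 = 4.1026.
Lever MA = effort arm / load arm = 8.72/4.81 = 1.8129.
Combined ideal MA = 2.9604 × 5 × 4.1026 × 1.8129 = 110.09.
Actual MA = 110.09 × 0.71 = 78.164.
Effort = load / actual MA = 13640 / 78.164 = 174.51 N.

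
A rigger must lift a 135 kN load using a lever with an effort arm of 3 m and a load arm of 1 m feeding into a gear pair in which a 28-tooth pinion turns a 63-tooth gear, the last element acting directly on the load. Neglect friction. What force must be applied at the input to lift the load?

20 kN

Lever MA = effort arm / load arm = 3/1 = 3.
Gear pair MA = 63/28 = 2.25.
Combined ideal MA = 3 × 2.25 = 6.75.
Effort = load / MA = 135 / 6.75 = 20 kN.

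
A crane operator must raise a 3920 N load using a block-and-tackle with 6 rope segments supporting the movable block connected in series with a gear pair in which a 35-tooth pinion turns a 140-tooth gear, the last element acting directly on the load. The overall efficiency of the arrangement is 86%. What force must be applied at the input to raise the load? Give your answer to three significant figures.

190 N

Block-and-tackle MA = number of supporting rope parts = 6.
Gear pair MA = 140/35 = 4.
Combined ideal MA = 6 × 4 = 24.
Actual MA = 24 × 0.86 = 20.64.
Effort = load / actual MA = 3920 / 20.64 = 189.92 N.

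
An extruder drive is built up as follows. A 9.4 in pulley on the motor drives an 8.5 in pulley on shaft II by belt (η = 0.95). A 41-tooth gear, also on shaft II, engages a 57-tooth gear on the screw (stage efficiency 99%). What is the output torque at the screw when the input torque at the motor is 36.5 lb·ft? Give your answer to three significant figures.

43.2 lb·ft

belt 8.5/9.4 = 0.90426 → τ = 36.5·0.90426·0.95 = 31.355 lb·ft
gear mesh 57/41 = 1.3902 → τ = 31.355·1.3902·0.99 = 43.155 lb·ft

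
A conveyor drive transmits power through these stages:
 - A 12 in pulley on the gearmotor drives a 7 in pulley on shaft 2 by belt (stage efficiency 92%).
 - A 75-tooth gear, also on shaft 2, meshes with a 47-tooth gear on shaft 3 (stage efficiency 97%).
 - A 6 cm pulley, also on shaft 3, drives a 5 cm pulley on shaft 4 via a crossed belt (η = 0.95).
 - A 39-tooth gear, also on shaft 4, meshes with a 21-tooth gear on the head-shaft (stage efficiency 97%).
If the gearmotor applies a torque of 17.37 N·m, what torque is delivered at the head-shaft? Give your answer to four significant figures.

2.343 N·m

After the belt (7/12): 17.37 × 0.58333 × 0.92 = 9.3219 N·m
After the gear mesh (47/75): 9.3219 × 0.62667 × 0.97 = 5.6665 N·m
After the belt (5/6): 5.6665 × 0.83333 × 0.95 = 4.486 N·m
After the gear mesh (21/39): 4.486 × 0.53846 × 0.97 = 2.343 N·m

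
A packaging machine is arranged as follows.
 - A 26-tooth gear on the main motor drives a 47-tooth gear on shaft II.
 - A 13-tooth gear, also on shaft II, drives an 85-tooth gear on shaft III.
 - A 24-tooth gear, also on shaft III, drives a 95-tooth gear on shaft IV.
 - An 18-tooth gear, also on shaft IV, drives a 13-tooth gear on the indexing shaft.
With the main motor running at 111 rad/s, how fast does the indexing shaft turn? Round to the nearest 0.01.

gear mesh 47/26 = 1.8077 → 111/1.8077 = 61.404 rad/s
gear mesh 85/13 = 6.5385 → 61.404/6.5385 = 9.3912 rad/s
gear mesh 95/24 = 3.9583 → 9.3912/3.9583 = 2.3725 rad/s
gear mesh 13/18 = 0.72222 → 2.3725/0.72222 = 3.285 rad/s

3.29 rad/s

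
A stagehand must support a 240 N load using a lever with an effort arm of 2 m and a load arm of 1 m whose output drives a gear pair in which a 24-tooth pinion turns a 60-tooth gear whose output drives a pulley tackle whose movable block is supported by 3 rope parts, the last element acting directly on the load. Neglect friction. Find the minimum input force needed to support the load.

Lever MA = effort arm / load arm = 2/1 = 2.
Gear pair MA = 60/24 = 2.5.
Block-and-tackle MA = number of supporting rope parts = 3.
Combined ideal MA = 2 × 2.5 × 3 = 15.
Effort = load / MA = 240 / 15 = 16 N.

16 N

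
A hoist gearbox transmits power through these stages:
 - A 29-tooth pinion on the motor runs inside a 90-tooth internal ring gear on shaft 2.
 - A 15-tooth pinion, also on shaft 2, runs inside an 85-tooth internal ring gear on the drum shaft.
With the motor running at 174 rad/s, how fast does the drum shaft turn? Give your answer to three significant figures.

the motor → shaft 2 (internal gear, 90/29): 174 ÷ 3.1034 = 56.067 rad/s
shaft 2 → the drum shaft (internal gear, 85/15): 56.067 ÷ 5.6667 = 9.8941 rad/s

9.89 rad/s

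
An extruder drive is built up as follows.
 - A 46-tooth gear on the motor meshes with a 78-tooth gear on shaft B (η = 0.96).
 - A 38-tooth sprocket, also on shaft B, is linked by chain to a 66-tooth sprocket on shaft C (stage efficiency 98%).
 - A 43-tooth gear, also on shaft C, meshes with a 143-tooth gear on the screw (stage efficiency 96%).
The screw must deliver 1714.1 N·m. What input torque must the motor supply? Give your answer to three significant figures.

194 N·m

Overall ratio R = 1.6957 × 1.7368 × 3.3256 = 9.7941; overall efficiency η = 0.96 × 0.98 × 0.96 = 0.9032.
Input torque = output torque / (R × η) = 1714.1 / (9.7941 × 0.9032) = 193.78 N·m.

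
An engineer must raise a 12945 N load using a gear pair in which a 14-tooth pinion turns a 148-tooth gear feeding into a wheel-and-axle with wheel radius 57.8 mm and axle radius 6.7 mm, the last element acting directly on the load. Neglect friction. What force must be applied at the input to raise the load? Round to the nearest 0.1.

141.9 N

Gear pair MA = 148/14 = 10.571.
Wheel-and-axle MA = R/r = 57.8/6.7 = 8.6269.
Combined ideal MA = 10.571 × 8.6269 = 91.198.
Effort = load / MA = 12945 / 91.198 = 141.94 N.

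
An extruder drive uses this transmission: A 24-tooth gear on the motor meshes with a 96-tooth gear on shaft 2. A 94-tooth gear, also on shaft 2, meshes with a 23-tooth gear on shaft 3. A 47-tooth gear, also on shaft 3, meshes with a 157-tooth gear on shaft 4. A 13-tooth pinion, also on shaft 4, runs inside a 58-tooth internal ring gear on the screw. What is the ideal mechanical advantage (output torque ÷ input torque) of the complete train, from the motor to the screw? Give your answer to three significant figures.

14.6

Each stage contributes driven/driver: gear mesh 96/24 = 4, gear mesh 23/94 = 0.24468, gear mesh 157/47 = 3.3404, internal gear 58/13 = 4.4615.
Overall: 4 × 0.24468 × 3.3404 × 4.4615 = 14.586.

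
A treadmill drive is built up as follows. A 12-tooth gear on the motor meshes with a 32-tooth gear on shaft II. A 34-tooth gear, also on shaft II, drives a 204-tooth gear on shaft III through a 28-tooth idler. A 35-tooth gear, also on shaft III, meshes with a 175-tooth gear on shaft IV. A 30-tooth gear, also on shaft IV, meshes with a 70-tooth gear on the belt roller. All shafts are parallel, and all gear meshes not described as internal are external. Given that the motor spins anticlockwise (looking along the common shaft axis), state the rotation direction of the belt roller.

the motor → shaft II: external mesh, 1 reversal → CW.
shaft II → shaft III: driver → idler → driven is 2 external meshes, 2 reversals → CW.
shaft III → shaft IV: external mesh, 1 reversal → CCW.
shaft IV → the belt roller: external mesh, 1 reversal → CW.
5 reversals in total — an odd number — so the belt roller turns opposite to the motor.

clockwise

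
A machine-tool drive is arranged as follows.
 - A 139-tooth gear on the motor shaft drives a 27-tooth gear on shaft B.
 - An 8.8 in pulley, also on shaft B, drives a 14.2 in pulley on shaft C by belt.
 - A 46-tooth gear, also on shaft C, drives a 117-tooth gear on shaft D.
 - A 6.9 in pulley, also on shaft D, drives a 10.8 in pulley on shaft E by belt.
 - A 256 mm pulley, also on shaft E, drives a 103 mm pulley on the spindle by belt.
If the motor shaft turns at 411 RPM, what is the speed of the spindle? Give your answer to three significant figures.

Gear mesh: ratio = 27/139 = 0.19424, so shaft B turns at 411 / 0.19424 = 2115.9 RPM.
Belt: ratio = 14.2/8.8 = 1.6136, so shaft C turns at 2115.9 / 1.6136 = 1311.3 RPM.
Gear mesh: ratio = 117/46 = 2.5435, so shaft D turns at 1311.3 / 2.5435 = 515.54 RPM.
Belt: ratio = 10.8/6.9 = 1.5652, so shaft E turns at 515.54 / 1.5652 = 329.37 RPM.
Belt: ratio = 103/256 = 0.40234, so the spindle turns at 329.37 / 0.40234 = 818.63 RPM.

819 RPM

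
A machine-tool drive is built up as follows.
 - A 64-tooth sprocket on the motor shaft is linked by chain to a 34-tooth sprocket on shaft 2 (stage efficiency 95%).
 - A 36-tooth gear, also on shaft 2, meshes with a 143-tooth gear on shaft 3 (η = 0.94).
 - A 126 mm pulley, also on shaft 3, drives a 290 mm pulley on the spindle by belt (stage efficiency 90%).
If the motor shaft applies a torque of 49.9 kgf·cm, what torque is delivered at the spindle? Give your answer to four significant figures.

chain 34/64 = 0.53125 → τ = 49.9·0.53125·0.95 = 25.184 kgf·cm
gear mesh 143/36 = 3.9722 → τ = 25.184·3.9722·0.94 = 94.034 kgf·cm
belt 290/126 = 2.3016 → τ = 94.034·2.3016·0.90 = 194.78 kgf·cm

194.8 kgf·cm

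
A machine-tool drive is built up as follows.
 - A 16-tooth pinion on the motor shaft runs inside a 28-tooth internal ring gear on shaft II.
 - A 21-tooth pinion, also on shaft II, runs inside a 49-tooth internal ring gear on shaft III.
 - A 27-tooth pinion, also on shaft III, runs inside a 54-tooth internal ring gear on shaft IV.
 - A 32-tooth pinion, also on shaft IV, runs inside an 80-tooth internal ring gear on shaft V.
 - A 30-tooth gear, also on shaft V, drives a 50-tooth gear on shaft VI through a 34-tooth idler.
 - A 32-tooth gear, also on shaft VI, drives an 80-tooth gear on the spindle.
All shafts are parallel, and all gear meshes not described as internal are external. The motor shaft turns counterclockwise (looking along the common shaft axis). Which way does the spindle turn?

clockwise

the motor shaft → shaft II: internal mesh, same direction → CCW.
shaft II → shaft III: internal mesh, same direction → CCW.
shaft III → shaft IV: internal mesh, same direction → CCW.
shaft IV → shaft V: internal mesh, same direction → CCW.
shaft V → shaft VI: driver → idler → driven is 2 external meshes, 2 reversals → CCW.
shaft VI → the spindle: external mesh, 1 reversal → CW.
3 reversals in total — an odd number — so the spindle turns opposite to the motor shaft.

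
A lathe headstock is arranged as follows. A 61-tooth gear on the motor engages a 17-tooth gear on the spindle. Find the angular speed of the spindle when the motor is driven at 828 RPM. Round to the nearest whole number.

gear mesh 17/61 = 0.27869 → 828/0.27869 = 2971.1 RPM

2971 RPM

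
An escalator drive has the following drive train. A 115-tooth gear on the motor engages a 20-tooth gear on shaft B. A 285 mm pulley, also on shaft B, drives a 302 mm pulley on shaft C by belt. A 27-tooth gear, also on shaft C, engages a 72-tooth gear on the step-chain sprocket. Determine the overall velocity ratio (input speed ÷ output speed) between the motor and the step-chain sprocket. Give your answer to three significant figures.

0.491

Each stage contributes driven/driver: gear mesh 20/115 = 0.17391, belt 302/285 = 1.0596, gear mesh 72/27 = 2.6667.
Overall: 0.17391 × 1.0596 × 2.6667 = 0.49143.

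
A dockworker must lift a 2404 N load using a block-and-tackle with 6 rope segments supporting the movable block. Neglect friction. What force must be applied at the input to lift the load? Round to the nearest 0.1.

Block-and-tackle MA = number of supporting rope parts = 6.
Effort = load / MA = 2404 / 6 = 400.67 N.

400.7 N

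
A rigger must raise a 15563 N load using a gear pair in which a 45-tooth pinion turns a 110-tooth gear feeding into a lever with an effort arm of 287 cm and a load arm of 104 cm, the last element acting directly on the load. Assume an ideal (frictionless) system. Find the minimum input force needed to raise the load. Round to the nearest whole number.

Gear pair MA = 110/45 = 2.4444.
Lever MA = effort arm / load arm = 287/104 = 2.7596.
Combined ideal MA = 2.4444 × 2.7596 = 6.7457.
Effort = load / MA = 15563 / 6.7457 = 2307.1 N.

2307 N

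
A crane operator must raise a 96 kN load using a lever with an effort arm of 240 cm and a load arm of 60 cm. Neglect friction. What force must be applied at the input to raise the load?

Lever MA = effort arm / load arm = 240/60 = 4.
Effort = load / MA = 96 / 4 = 24 kN.

24 kN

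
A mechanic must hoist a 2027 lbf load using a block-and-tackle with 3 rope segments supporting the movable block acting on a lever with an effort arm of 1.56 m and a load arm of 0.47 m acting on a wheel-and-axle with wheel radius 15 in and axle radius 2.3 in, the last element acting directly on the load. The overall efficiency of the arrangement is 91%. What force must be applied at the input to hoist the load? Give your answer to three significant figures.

34.3 lbf

Block-and-tackle MA = number of supporting rope parts = 3.
Lever MA = effort arm / load arm = 1.56/0.47 = 3.3191.
Wheel-and-axle MA = R/r = 15/2.3 = 6.5217.
Combined ideal MA = 3 × 3.3191 × 6.5217 = 64.94.
Actual MA = 64.94 × 0.91 = 59.095.
Effort = load / actual MA = 2027 / 59.095 = 34.301 lbf.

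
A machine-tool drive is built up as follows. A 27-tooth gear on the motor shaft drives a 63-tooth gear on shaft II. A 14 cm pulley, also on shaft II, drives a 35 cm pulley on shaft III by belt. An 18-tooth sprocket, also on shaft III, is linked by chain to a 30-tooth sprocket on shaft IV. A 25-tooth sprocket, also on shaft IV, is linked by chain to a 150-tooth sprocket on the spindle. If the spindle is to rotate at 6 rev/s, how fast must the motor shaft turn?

350 rev/s

Overall ratio R = 2.3333 × 2.5 × 1.6667 × 6 = 58.333.
Required input speed = output speed × R = 6 × 58.333 = 350 rev/s.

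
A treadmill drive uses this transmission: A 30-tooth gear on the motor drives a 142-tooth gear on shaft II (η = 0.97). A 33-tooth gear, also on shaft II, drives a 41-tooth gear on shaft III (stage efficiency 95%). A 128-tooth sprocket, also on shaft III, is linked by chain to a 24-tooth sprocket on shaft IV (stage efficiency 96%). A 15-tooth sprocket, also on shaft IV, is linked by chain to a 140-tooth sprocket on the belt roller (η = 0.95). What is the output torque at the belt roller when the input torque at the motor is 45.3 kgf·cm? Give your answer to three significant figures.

gear mesh 142/30 = 4.7333 → τ = 45.3·4.7333·0.97 = 207.99 kgf·cm
gear mesh 41/33 = 1.2424 → τ = 207.99·1.2424·0.95 = 245.49 kgf·cm
chain 24/128 = 0.1875 → τ = 245.49·0.1875·0.96 = 44.188 kgf·cm
chain 140/15 = 9.3333 → τ = 44.188·9.3333·0.95 = 391.8 kgf·cm

392 kgf·cm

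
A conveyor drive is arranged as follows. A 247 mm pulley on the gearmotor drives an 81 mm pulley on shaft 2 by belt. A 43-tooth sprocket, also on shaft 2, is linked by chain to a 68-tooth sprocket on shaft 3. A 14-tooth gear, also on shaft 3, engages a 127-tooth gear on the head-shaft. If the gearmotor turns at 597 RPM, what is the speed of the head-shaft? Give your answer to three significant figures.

127 RPM

belt 81/247 = 0.32794 → 597/0.32794 = 1820.5 RPM
chain 68/43 = 1.5814 → 1820.5/1.5814 = 1151.2 RPM
gear mesh 127/14 = 9.0714 → 1151.2/9.0714 = 126.9 RPM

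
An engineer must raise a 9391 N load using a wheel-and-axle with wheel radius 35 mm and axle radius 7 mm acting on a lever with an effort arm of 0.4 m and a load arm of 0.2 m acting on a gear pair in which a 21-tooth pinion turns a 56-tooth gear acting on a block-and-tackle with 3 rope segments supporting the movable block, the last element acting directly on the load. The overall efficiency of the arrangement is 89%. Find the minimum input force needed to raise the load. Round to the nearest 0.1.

131.9 N

Wheel-and-axle MA = R/r = 35/7 = 5.
Lever MA = effort arm / load arm = 0.4/0.2 = 2.
Gear pair MA = 56/21 = 2.6667.
Block-and-tackle MA = number of supporting rope parts = 3.
Combined ideal MA = 5 × 2 × 2.6667 × 3 = 80.
Actual MA = 80 × 0.89 = 71.2.
Effort = load / actual MA = 9391 / 71.2 = 131.9 N.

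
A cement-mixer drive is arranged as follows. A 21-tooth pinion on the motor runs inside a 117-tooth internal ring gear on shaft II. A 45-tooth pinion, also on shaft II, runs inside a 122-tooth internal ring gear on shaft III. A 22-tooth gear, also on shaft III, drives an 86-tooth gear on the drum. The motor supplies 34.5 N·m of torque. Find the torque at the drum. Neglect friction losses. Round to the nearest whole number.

2037 N·m

After the internal gear (117/21): 34.5 × 5.5714 = 192.21 N·m
After the internal gear (122/45): 192.21 × 2.7111 = 521.11 N·m
After the gear mesh (86/22): 521.11 × 3.9091 = 2037.1 N·m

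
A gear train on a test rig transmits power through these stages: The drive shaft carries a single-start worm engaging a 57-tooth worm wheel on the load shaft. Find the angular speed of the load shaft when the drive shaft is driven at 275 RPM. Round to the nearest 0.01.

Worm: ratio = 57/1 = 57, so the load shaft turns at 275 / 57 = 4.8246 RPM.

4.82 RPM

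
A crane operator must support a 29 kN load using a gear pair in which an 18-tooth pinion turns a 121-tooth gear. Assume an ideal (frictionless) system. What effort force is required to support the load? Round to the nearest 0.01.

4.31 kN

Gear pair MA = 121/18 = 6.7222.
Effort = load / MA = 29 / 6.7222 = 4.314 kN.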